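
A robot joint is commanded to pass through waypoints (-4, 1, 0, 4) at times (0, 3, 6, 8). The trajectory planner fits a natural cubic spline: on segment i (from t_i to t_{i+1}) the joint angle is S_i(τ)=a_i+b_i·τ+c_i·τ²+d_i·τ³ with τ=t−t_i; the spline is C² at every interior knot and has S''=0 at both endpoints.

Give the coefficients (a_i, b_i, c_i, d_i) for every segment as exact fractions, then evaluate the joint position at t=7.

Δ: Δ0=5/3, Δ1=-1/3, Δ2=2
row 1: diag=12, rhs=-12; c'=1/4, d'=-1
row 2: denom=10−3·1/4=37/4; d'=(14−3·-1)/(37/4)=68/37
back: M2=68/37
back: M1=-1−1/4·68/37=-54/37
M: M0=0, M1=-54/37, M2=68/37, M3=0
seg 0: a=-4, c=M0/2=0, d=(M1−M0)/(6·3)=-3/37, b=Δ0−h0·(2M0+M1)/6=266/111
seg 1: a=1, c=M1/2=-27/37, d=(M2−M1)/(6·3)=61/333, b=Δ1−h1·(2M1+M2)/6=23/111
seg 2: a=0, c=M2/2=34/37, d=(M3−M2)/(6·2)=-17/111, b=Δ2−h2·(2M2+M3)/6=86/111
t_q=7 → seg 2, τ=1; S=0+86/111·τ+34/37·τ²+-17/111·τ³=57/37

  seg 0: a=-4 b=266/111 c=0 d=-3/37
  seg 1: a=1 b=23/111 c=-27/37 d=61/333
  seg 2: a=0 b=86/111 c=34/37 d=-17/111
S(7) = 57/37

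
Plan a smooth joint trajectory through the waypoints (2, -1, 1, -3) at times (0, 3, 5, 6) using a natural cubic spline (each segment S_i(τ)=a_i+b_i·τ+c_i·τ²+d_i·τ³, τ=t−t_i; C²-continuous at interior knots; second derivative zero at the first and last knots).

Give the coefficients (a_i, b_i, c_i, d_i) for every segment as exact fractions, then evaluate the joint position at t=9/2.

Δ: Δ0=-1, Δ1=1, Δ2=-4
row 1: diag=10, rhs=12; c'=1/5, d'=6/5
row 2: denom=6−2·1/5=28/5; d'=(-30−2·6/5)/(28/5)=-81/14
back: M2=-81/14
back: M1=6/5−1/5·-81/14=33/14
M: M0=0, M1=33/14, M2=-81/14, M3=0
seg 0: a=2, c=M0/2=0, d=(M1−M0)/(6·3)=11/84, b=Δ0−h0·(2M0+M1)/6=-61/28
seg 1: a=-1, c=M1/2=33/28, d=(M2−M1)/(6·2)=-19/28, b=Δ1−h1·(2M1+M2)/6=19/14
seg 2: a=1, c=M2/2=-81/28, d=(M3−M2)/(6·1)=27/28, b=Δ2−h2·(2M2+M3)/6=-29/14
t_q=9/2 → seg 1, τ=3/2; S=-1+19/14·τ+33/28·τ²+-19/28·τ³=313/224

  seg 0: a=2 b=-61/28 c=0 d=11/84
  seg 1: a=-1 b=19/14 c=33/28 d=-19/28
  seg 2: a=1 b=-29/14 c=-81/28 d=27/28
S(9/2) = 313/224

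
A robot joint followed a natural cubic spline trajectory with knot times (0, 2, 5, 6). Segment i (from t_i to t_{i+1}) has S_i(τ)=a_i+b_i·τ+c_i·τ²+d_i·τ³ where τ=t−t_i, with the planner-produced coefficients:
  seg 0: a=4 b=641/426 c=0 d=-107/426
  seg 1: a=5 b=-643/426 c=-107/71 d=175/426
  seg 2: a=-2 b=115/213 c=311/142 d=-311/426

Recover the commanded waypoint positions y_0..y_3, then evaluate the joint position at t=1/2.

y_0 = S_0(0) = a_0 = 4
y_1 = S_1(0) = a_1 = 5
y_2 = S_2(0) = a_2 = -2
y_3 = S_2(1) = 0
t_q=1/2 is in segment 0 (τ=1/2); S_0(τ)=5363/1136

y_0=4 y_1=5 y_2=-2 y_3=0
S(1/2) = 5363/1136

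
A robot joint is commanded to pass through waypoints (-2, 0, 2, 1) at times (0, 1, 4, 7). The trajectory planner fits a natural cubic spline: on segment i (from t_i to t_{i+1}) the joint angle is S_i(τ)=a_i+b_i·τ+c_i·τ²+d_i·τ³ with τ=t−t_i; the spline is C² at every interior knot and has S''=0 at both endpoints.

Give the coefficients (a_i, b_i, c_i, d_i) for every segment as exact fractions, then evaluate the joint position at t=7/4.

  seg 0: a=-2 b=187/87 c=0 d=-13/87
  seg 1: a=0 b=148/87 c=-13/29 d=1/29
  seg 2: a=2 b=-5/87 c=-4/29 d=4/261
S(7/4) = 1927/1856

Δ: Δ0=2, Δ1=2/3, Δ2=-1/3
row 1: diag=8, rhs=-8; c'=3/8, d'=-1
row 2: denom=12−3·3/8=87/8; d'=(-6−3·-1)/(87/8)=-8/29
back: M2=-8/29
back: M1=-1−3/8·-8/29=-26/29
M: M0=0, M1=-26/29, M2=-8/29, M3=0
seg 0: a=-2, c=M0/2=0, d=(M1−M0)/(6·1)=-13/87, b=Δ0−h0·(2M0+M1)/6=187/87
seg 1: a=0, c=M1/2=-13/29, d=(M2−M1)/(6·3)=1/29, b=Δ1−h1·(2M1+M2)/6=148/87
seg 2: a=2, c=M2/2=-4/29, d=(M3−M2)/(6·3)=4/261, b=Δ2−h2·(2M2+M3)/6=-5/87
t_q=7/4 → seg 1, τ=3/4; S=0+148/87·τ+-13/29·τ²+1/29·τ³=1927/1856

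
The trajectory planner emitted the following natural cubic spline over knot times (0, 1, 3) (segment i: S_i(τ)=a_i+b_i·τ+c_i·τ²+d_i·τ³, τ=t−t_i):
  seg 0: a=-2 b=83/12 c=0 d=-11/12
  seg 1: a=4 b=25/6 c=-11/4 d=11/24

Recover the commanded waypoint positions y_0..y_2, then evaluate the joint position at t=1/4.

y_0 = S_0(0) = a_0 = -2
y_1 = S_1(0) = a_1 = 4
y_2 = S_1(2) = 5
t_q=1/4 is in segment 0 (τ=1/4); S_0(τ)=-73/256

y_0=-2 y_1=4 y_2=5
S(1/4) = -73/256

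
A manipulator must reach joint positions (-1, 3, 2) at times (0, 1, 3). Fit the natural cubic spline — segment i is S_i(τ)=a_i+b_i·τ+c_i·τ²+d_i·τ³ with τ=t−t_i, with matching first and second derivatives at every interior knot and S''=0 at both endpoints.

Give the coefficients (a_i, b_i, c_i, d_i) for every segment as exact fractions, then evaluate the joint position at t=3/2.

  seg 0: a=-1 b=19/4 c=0 d=-3/4
  seg 1: a=3 b=5/2 c=-9/4 d=3/8
S(3/2) = 239/64

Δ: Δ0=4, Δ1=-1/2
row 1: diag=6, rhs=-27; c'=1/3, d'=-9/2
back: M1=-9/2
M: M0=0, M1=-9/2, M2=0
seg 0: a=-1, c=M0/2=0, d=(M1−M0)/(6·1)=-3/4, b=Δ0−h0·(2M0+M1)/6=19/4
seg 1: a=3, c=M1/2=-9/4, d=(M2−M1)/(6·2)=3/8, b=Δ1−h1·(2M1+M2)/6=5/2
t_q=3/2 → seg 1, τ=1/2; S=3+5/2·τ+-9/4·τ²+3/8·τ³=239/64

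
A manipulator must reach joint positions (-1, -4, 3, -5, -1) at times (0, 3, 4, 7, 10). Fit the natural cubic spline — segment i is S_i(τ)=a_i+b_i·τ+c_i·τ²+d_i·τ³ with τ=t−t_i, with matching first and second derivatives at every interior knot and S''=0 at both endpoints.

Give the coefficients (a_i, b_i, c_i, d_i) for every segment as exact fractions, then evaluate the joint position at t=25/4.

  seg 0: a=-1 b=-263/57 c=0 d=206/513
  seg 1: a=-4 b=355/57 c=206/57 d=-54/19
  seg 2: a=3 b=281/57 c=-280/57 d=407/513
  seg 3: a=-5 b=-178/57 c=127/57 d=-127/513
S(25/4) = -2115/1216

Δ: Δ0=-1, Δ1=7, Δ2=-8/3, Δ3=4/3
row 1: diag=8, rhs=48; c'=1/8, d'=6
row 2: denom=8−1·1/8=63/8; d'=(-58−1·6)/(63/8)=-512/63
row 3: denom=12−3·8/21=76/7; d'=(24−3·-512/63)/(76/7)=254/57
back: M3=254/57
back: M2=-512/63−8/21·254/57=-560/57
back: M1=6−1/8·-560/57=412/57
M: M0=0, M1=412/57, M2=-560/57, M3=254/57, M4=0
seg 0: a=-1, c=M0/2=0, d=(M1−M0)/(6·3)=206/513, b=Δ0−h0·(2M0+M1)/6=-263/57
seg 1: a=-4, c=M1/2=206/57, d=(M2−M1)/(6·1)=-54/19, b=Δ1−h1·(2M1+M2)/6=355/57
seg 2: a=3, c=M2/2=-280/57, d=(M3−M2)/(6·3)=407/513, b=Δ2−h2·(2M2+M3)/6=281/57
seg 3: a=-5, c=M3/2=127/57, d=(M4−M3)/(6·3)=-127/513, b=Δ3−h3·(2M3+M4)/6=-178/57
t_q=25/4 → seg 2, τ=9/4; S=3+281/57·τ+-280/57·τ²+407/513·τ³=-2115/1216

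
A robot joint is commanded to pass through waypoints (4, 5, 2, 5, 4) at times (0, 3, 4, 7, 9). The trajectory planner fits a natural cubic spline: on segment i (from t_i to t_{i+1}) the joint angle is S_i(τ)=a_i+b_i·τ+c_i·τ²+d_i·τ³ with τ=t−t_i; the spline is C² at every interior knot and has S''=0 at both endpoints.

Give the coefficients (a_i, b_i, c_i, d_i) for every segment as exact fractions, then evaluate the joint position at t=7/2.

  seg 0: a=4 b=2059/1116 c=0 d=-1687/10044
  seg 1: a=5 b=-1501/558 c=-1687/1116 d=149/124
  seg 2: a=2 b=-2353/1116 c=584/279 d=-3539/10044
  seg 3: a=5 b=523/558 c=-401/372 d=401/2232
S(7/2) = 30599/8928

Δ: Δ0=1/3, Δ1=-3, Δ2=1, Δ3=-1/2
row 1: diag=8, rhs=-20; c'=1/8, d'=-5/2
row 2: denom=8−1·1/8=63/8; d'=(24−1·-5/2)/(63/8)=212/63
row 3: denom=10−3·8/21=62/7; d'=(-9−3·212/63)/(62/7)=-401/186
back: M3=-401/186
back: M2=212/63−8/21·-401/186=1168/279
back: M1=-5/2−1/8·1168/279=-1687/558
M: M0=0, M1=-1687/558, M2=1168/279, M3=-401/186, M4=0
seg 0: a=4, c=M0/2=0, d=(M1−M0)/(6·3)=-1687/10044, b=Δ0−h0·(2M0+M1)/6=2059/1116
seg 1: a=5, c=M1/2=-1687/1116, d=(M2−M1)/(6·1)=149/124, b=Δ1−h1·(2M1+M2)/6=-1501/558
seg 2: a=2, c=M2/2=584/279, d=(M3−M2)/(6·3)=-3539/10044, b=Δ2−h2·(2M2+M3)/6=-2353/1116
seg 3: a=5, c=M3/2=-401/372, d=(M4−M3)/(6·2)=401/2232, b=Δ3−h3·(2M3+M4)/6=523/558
t_q=7/2 → seg 1, τ=1/2; S=5+-1501/558·τ+-1687/1116·τ²+149/124·τ³=30599/8928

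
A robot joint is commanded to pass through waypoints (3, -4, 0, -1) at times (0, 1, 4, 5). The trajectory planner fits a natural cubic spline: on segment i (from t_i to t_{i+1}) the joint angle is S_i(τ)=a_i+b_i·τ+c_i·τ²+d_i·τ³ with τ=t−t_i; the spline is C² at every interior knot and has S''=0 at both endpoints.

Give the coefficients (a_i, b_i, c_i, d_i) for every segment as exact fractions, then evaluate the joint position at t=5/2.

Δ: Δ0=-7, Δ1=4/3, Δ2=-1
row 1: diag=8, rhs=50; c'=3/8, d'=25/4
row 2: denom=8−3·3/8=55/8; d'=(-14−3·25/4)/(55/8)=-262/55
back: M2=-262/55
back: M1=25/4−3/8·-262/55=442/55
M: M0=0, M1=442/55, M2=-262/55, M3=0
seg 0: a=3, c=M0/2=0, d=(M1−M0)/(6·1)=221/165, b=Δ0−h0·(2M0+M1)/6=-1376/165
seg 1: a=-4, c=M1/2=221/55, d=(M2−M1)/(6·3)=-32/45, b=Δ1−h1·(2M1+M2)/6=-713/165
seg 2: a=0, c=M2/2=-131/55, d=(M3−M2)/(6·1)=131/165, b=Δ2−h2·(2M2+M3)/6=97/165
t_q=5/2 → seg 1, τ=3/2; S=-4+-713/165·τ+221/55·τ²+-32/45·τ³=-169/44

  seg 0: a=3 b=-1376/165 c=0 d=221/165
  seg 1: a=-4 b=-713/165 c=221/55 d=-32/45
  seg 2: a=0 b=97/165 c=-131/55 d=131/165
S(5/2) = -169/44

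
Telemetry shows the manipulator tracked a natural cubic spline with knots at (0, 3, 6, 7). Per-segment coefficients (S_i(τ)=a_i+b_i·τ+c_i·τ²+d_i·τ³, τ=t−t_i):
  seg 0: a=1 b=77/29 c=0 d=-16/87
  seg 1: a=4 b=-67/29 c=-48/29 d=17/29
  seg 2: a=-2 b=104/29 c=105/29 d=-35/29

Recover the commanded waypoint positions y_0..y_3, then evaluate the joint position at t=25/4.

y_0=1 y_1=4 y_2=-2 y_3=4
S(25/4) = -1663/1856

y_0 = S_0(0) = a_0 = 1
y_1 = S_1(0) = a_1 = 4
y_2 = S_2(0) = a_2 = -2
y_3 = S_2(1) = 4
t_q=25/4 is in segment 2 (τ=1/4); S_2(τ)=-1663/1856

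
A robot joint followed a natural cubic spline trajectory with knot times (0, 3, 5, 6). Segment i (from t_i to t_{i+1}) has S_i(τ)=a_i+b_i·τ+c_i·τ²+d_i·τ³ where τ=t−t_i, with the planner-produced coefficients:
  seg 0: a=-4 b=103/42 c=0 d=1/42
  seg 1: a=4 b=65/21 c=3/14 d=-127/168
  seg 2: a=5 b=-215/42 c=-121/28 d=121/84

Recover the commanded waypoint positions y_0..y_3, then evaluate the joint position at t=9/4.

y_0 = S_0(0) = a_0 = -4
y_1 = S_1(0) = a_1 = 4
y_2 = S_2(0) = a_2 = 5
y_3 = S_2(1) = -3
t_q=9/4 is in segment 0 (τ=9/4); S_0(τ)=229/128

y_0=-4 y_1=4 y_2=5 y_3=-3
S(9/4) = 229/128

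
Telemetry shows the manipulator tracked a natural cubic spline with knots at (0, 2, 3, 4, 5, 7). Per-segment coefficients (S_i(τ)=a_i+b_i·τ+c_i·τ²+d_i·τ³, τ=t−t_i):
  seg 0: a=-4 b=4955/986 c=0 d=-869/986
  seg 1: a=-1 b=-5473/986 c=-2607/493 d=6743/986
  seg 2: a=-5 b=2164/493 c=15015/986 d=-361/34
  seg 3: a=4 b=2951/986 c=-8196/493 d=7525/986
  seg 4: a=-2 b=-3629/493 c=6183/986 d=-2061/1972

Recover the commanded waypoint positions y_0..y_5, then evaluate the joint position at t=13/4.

y_0 = S_0(0) = a_0 = -4
y_1 = S_1(0) = a_1 = -1
y_2 = S_2(0) = a_2 = -5
y_3 = S_3(0) = a_3 = 4
y_4 = S_4(0) = a_4 = -2
y_5 = S_4(2) = 0
t_q=13/4 is in segment 2 (τ=1/4); S_2(τ)=-196681/63104

y_0=-4 y_1=-1 y_2=-5 y_3=4 y_4=-2 y_5=0
S(13/4) = -196681/63104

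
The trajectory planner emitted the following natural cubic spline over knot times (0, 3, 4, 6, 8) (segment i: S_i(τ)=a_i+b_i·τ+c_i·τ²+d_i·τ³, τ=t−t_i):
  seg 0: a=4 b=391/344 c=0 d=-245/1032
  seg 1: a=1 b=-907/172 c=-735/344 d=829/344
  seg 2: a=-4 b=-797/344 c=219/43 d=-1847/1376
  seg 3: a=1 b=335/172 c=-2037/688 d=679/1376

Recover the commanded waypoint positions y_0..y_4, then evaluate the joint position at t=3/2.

y_0=4 y_1=1 y_2=-4 y_3=1 y_4=-3
S(3/2) = 13495/2752

y_0 = S_0(0) = a_0 = 4
y_1 = S_1(0) = a_1 = 1
y_2 = S_2(0) = a_2 = -4
y_3 = S_3(0) = a_3 = 1
y_4 = S_3(2) = -3
t_q=3/2 is in segment 0 (τ=3/2); S_0(τ)=13495/2752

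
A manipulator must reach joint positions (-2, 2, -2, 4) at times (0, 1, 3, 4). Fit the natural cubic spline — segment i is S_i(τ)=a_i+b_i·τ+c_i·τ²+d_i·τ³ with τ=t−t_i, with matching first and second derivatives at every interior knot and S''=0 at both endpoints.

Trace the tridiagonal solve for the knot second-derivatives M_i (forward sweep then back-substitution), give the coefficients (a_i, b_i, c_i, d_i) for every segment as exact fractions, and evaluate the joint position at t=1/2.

Δ: Δ0=4, Δ1=-2, Δ2=6
row 1: diag=6, rhs=-36; c'=1/3, d'=-6
row 2: denom=6−2·1/3=16/3; d'=(48−2·-6)/(16/3)=45/4
back: M2=45/4
back: M1=-6−1/3·45/4=-39/4
M: M0=0, M1=-39/4, M2=45/4, M3=0
seg 0: a=-2, c=M0/2=0, d=(M1−M0)/(6·1)=-13/8, b=Δ0−h0·(2M0+M1)/6=45/8
seg 1: a=2, c=M1/2=-39/8, d=(M2−M1)/(6·2)=7/4, b=Δ1−h1·(2M1+M2)/6=3/4
seg 2: a=-2, c=M2/2=45/8, d=(M3−M2)/(6·1)=-15/8, b=Δ2−h2·(2M2+M3)/6=9/4
t_q=1/2 → seg 0, τ=1/2; S=-2+45/8·τ+0·τ²+-13/8·τ³=39/64

  seg 0: a=-2 b=45/8 c=0 d=-13/8
  seg 1: a=2 b=3/4 c=-39/8 d=7/4
  seg 2: a=-2 b=9/4 c=45/8 d=-15/8
S(1/2) = 39/64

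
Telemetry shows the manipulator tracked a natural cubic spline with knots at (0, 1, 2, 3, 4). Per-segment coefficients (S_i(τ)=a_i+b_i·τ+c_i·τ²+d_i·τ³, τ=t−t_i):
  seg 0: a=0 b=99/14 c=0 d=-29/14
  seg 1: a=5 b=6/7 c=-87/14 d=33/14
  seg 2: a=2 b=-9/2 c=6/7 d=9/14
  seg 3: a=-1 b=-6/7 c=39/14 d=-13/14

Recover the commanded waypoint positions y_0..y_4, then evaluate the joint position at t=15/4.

y_0 = S_0(0) = a_0 = 0
y_1 = S_1(0) = a_1 = 5
y_2 = S_2(0) = a_2 = 2
y_3 = S_3(0) = a_3 = -1
y_4 = S_3(1) = 0
t_q=15/4 is in segment 3 (τ=3/4); S_3(τ)=-419/896

y_0=0 y_1=5 y_2=2 y_3=-1 y_4=0
S(15/4) = -419/896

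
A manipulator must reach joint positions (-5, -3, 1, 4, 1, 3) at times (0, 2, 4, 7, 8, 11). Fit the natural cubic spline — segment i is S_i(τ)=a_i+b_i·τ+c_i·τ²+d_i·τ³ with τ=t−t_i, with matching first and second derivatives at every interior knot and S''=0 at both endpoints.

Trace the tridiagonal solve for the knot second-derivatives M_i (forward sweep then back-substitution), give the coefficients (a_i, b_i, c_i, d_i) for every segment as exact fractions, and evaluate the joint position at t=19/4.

Δ: Δ0=1, Δ1=2, Δ2=1, Δ3=-3, Δ4=2/3
row 1: diag=8, rhs=6; c'=1/4, d'=3/4
row 2: denom=10−2·1/4=19/2; d'=(-6−2·3/4)/(19/2)=-15/19
row 3: denom=8−3·6/19=134/19; d'=(-24−3·-15/19)/(134/19)=-411/134
row 4: denom=8−1·19/134=1053/134; d'=(22−1·-411/134)/(1053/134)=3359/1053
back: M4=3359/1053
back: M3=-411/134−19/134·3359/1053=-3706/1053
back: M2=-15/19−6/19·-3706/1053=113/351
back: M1=3/4−1/4·113/351=235/351
M: M0=0, M1=235/351, M2=113/351, M3=-3706/1053, M4=3359/1053, M5=0
seg 0: a=-5, c=M0/2=0, d=(M1−M0)/(6·2)=235/4212, b=Δ0−h0·(2M0+M1)/6=818/1053
seg 1: a=-3, c=M1/2=235/702, d=(M2−M1)/(6·2)=-61/2106, b=Δ1−h1·(2M1+M2)/6=1523/1053
seg 2: a=1, c=M2/2=113/702, d=(M3−M2)/(6·3)=-4045/18954, b=Δ2−h2·(2M2+M3)/6=2567/1053
seg 3: a=4, c=M3/2=-1853/1053, d=(M4−M3)/(6·1)=785/702, b=Δ3−h3·(2M3+M4)/6=-4967/2106
seg 4: a=1, c=M4/2=3359/2106, d=(M5−M4)/(6·3)=-3359/18954, b=Δ4−h4·(2M4+M5)/6=-2657/1053
t_q=19/4 → seg 2, τ=3/4; S=1+2567/1053·τ+113/702·τ²+-4045/18954·τ³=42365/14976

  seg 0: a=-5 b=818/1053 c=0 d=235/4212
  seg 1: a=-3 b=1523/1053 c=235/702 d=-61/2106
  seg 2: a=1 b=2567/1053 c=113/702 d=-4045/18954
  seg 3: a=4 b=-4967/2106 c=-1853/1053 d=785/702
  seg 4: a=1 b=-2657/1053 c=3359/2106 d=-3359/18954
S(19/4) = 42365/14976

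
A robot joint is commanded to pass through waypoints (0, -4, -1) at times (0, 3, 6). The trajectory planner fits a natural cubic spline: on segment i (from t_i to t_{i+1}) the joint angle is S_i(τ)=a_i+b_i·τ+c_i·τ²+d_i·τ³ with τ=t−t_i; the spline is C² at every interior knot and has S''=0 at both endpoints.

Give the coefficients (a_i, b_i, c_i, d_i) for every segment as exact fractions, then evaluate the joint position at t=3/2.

Δ: Δ0=-4/3, Δ1=1
row 1: diag=12, rhs=14; c'=1/4, d'=7/6
back: M1=7/6
M: M0=0, M1=7/6, M2=0
seg 0: a=0, c=M0/2=0, d=(M1−M0)/(6·3)=7/108, b=Δ0−h0·(2M0+M1)/6=-23/12
seg 1: a=-4, c=M1/2=7/12, d=(M2−M1)/(6·3)=-7/108, b=Δ1−h1·(2M1+M2)/6=-1/6
t_q=3/2 → seg 0, τ=3/2; S=0+-23/12·τ+0·τ²+7/108·τ³=-85/32

  seg 0: a=0 b=-23/12 c=0 d=7/108
  seg 1: a=-4 b=-1/6 c=7/12 d=-7/108
S(3/2) = -85/32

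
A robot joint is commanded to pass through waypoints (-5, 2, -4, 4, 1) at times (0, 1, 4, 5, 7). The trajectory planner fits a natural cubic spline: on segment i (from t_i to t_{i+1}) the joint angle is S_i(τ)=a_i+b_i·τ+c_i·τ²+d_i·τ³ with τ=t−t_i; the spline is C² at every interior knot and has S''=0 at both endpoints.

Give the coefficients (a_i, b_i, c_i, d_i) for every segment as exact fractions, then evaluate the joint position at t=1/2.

Δ: Δ0=7, Δ1=-2, Δ2=8, Δ3=-3/2
row 1: diag=8, rhs=-54; c'=3/8, d'=-27/4
row 2: denom=8−3·3/8=55/8; d'=(60−3·-27/4)/(55/8)=642/55
row 3: denom=6−1·8/55=322/55; d'=(-57−1·642/55)/(322/55)=-3777/322
back: M3=-3777/322
back: M2=642/55−8/55·-3777/322=2154/161
back: M1=-27/4−3/8·2154/161=-3789/322
M: M0=0, M1=-3789/322, M2=2154/161, M3=-3777/322, M4=0
seg 0: a=-5, c=M0/2=0, d=(M1−M0)/(6·1)=-1263/644, b=Δ0−h0·(2M0+M1)/6=5771/644
seg 1: a=2, c=M1/2=-3789/644, d=(M2−M1)/(6·3)=2699/1932, b=Δ1−h1·(2M1+M2)/6=991/322
seg 2: a=-4, c=M2/2=1077/161, d=(M3−M2)/(6·1)=-385/92, b=Δ2−h2·(2M2+M3)/6=3539/644
seg 3: a=4, c=M3/2=-3777/644, d=(M4−M3)/(6·2)=1259/1288, b=Δ3−h3·(2M3+M4)/6=2035/322
t_q=1/2 → seg 0, τ=1/2; S=-5+5771/644·τ+0·τ²+-1263/644·τ³=-3939/5152

  seg 0: a=-5 b=5771/644 c=0 d=-1263/644
  seg 1: a=2 b=991/322 c=-3789/644 d=2699/1932
  seg 2: a=-4 b=3539/644 c=1077/161 d=-385/92
  seg 3: a=4 b=2035/322 c=-3777/644 d=1259/1288
S(1/2) = -3939/5152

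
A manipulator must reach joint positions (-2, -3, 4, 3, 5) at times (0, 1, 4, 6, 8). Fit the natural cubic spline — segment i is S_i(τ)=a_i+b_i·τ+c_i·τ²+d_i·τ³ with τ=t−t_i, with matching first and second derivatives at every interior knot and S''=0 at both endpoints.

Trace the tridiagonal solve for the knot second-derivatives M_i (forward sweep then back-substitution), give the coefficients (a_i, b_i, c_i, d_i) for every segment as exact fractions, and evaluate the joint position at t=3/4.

Δ: Δ0=-1, Δ1=7/3, Δ2=-1/2, Δ3=1
row 1: diag=8, rhs=20; c'=3/8, d'=5/2
row 2: denom=10−3·3/8=71/8; d'=(-17−3·5/2)/(71/8)=-196/71
row 3: denom=8−2·16/71=536/71; d'=(9−2·-196/71)/(536/71)=1031/536
back: M3=1031/536
back: M2=-196/71−16/71·1031/536=-214/67
back: M1=5/2−3/8·-214/67=991/268
M: M0=0, M1=991/268, M2=-214/67, M3=1031/536, M4=0
seg 0: a=-2, c=M0/2=0, d=(M1−M0)/(6·1)=991/1608, b=Δ0−h0·(2M0+M1)/6=-2599/1608
seg 1: a=-3, c=M1/2=991/536, d=(M2−M1)/(6·3)=-1847/4824, b=Δ1−h1·(2M1+M2)/6=187/804
seg 2: a=4, c=M2/2=-107/67, d=(M3−M2)/(6·2)=2743/6432, b=Δ2−h2·(2M2+M3)/6=1589/1608
seg 3: a=3, c=M3/2=1031/1072, d=(M4−M3)/(6·2)=-1031/6432, b=Δ3−h3·(2M3+M4)/6=-227/804
t_q=3/4 → seg 0, τ=3/4; S=-2+-2599/1608·τ+0·τ²+991/1608·τ³=-101273/34304

  seg 0: a=-2 b=-2599/1608 c=0 d=991/1608
  seg 1: a=-3 b=187/804 c=991/536 d=-1847/4824
  seg 2: a=4 b=1589/1608 c=-107/67 d=2743/6432
  seg 3: a=3 b=-227/804 c=1031/1072 d=-1031/6432
S(3/4) = -101273/34304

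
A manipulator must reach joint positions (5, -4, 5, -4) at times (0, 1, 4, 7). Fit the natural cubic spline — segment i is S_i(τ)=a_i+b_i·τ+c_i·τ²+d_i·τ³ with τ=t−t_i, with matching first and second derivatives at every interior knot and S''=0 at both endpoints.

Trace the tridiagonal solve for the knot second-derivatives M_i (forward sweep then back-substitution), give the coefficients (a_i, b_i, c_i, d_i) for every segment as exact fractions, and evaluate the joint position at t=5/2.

Δ: Δ0=-9, Δ1=3, Δ2=-3
row 1: diag=8, rhs=72; c'=3/8, d'=9
row 2: denom=12−3·3/8=87/8; d'=(-36−3·9)/(87/8)=-168/29
back: M2=-168/29
back: M1=9−3/8·-168/29=324/29
M: M0=0, M1=324/29, M2=-168/29, M3=0
seg 0: a=5, c=M0/2=0, d=(M1−M0)/(6·1)=54/29, b=Δ0−h0·(2M0+M1)/6=-315/29
seg 1: a=-4, c=M1/2=162/29, d=(M2−M1)/(6·3)=-82/87, b=Δ1−h1·(2M1+M2)/6=-153/29
seg 2: a=5, c=M2/2=-84/29, d=(M3−M2)/(6·3)=28/87, b=Δ2−h2·(2M2+M3)/6=81/29
t_q=5/2 → seg 1, τ=3/2; S=-4+-153/29·τ+162/29·τ²+-82/87·τ³=-293/116

  seg 0: a=5 b=-315/29 c=0 d=54/29
  seg 1: a=-4 b=-153/29 c=162/29 d=-82/87
  seg 2: a=5 b=81/29 c=-84/29 d=28/87
S(5/2) = -293/116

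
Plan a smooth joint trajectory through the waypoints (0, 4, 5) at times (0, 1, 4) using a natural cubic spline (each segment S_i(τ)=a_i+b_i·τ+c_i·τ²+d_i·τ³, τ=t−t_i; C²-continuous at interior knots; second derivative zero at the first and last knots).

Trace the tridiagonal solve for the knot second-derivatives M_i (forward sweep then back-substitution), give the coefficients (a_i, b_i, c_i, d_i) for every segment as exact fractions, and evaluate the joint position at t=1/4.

  seg 0: a=0 b=107/24 c=0 d=-11/24
  seg 1: a=4 b=37/12 c=-11/8 d=11/72
S(1/4) = 567/512

Δ: Δ0=4, Δ1=1/3
row 1: diag=8, rhs=-22; c'=3/8, d'=-11/4
back: M1=-11/4
M: M0=0, M1=-11/4, M2=0
seg 0: a=0, c=M0/2=0, d=(M1−M0)/(6·1)=-11/24, b=Δ0−h0·(2M0+M1)/6=107/24
seg 1: a=4, c=M1/2=-11/8, d=(M2−M1)/(6·3)=11/72, b=Δ1−h1·(2M1+M2)/6=37/12
t_q=1/4 → seg 0, τ=1/4; S=0+107/24·τ+0·τ²+-11/24·τ³=567/512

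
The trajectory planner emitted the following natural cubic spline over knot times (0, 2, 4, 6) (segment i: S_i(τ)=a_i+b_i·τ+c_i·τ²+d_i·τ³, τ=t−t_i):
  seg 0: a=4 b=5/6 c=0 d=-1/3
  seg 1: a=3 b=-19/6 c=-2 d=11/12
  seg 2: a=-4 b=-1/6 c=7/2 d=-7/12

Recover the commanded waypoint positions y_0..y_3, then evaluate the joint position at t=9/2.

y_0 = S_0(0) = a_0 = 4
y_1 = S_1(0) = a_1 = 3
y_2 = S_2(0) = a_2 = -4
y_3 = S_2(2) = 5
t_q=9/2 is in segment 2 (τ=1/2); S_2(τ)=-105/32

y_0=4 y_1=3 y_2=-4 y_3=5
S(9/2) = -105/32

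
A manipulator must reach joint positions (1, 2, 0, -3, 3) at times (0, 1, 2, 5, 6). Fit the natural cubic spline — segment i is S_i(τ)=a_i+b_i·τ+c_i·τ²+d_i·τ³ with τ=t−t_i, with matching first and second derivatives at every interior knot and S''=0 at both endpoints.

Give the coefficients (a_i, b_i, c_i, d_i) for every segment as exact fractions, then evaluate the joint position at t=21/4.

  seg 0: a=1 b=91/53 c=0 d=-38/53
  seg 1: a=2 b=-23/53 c=-114/53 d=31/53
  seg 2: a=0 b=-158/53 c=-21/53 d=56/159
  seg 3: a=-3 b=220/53 c=147/53 d=-49/53
S(21/4) = -6117/3392

Δ: Δ0=1, Δ1=-2, Δ2=-1, Δ3=6
row 1: diag=4, rhs=-18; c'=1/4, d'=-9/2
row 2: denom=8−1·1/4=31/4; d'=(6−1·-9/2)/(31/4)=42/31
row 3: denom=8−3·12/31=212/31; d'=(42−3·42/31)/(212/31)=294/53
back: M3=294/53
back: M2=42/31−12/31·294/53=-42/53
back: M1=-9/2−1/4·-42/53=-228/53
M: M0=0, M1=-228/53, M2=-42/53, M3=294/53, M4=0
seg 0: a=1, c=M0/2=0, d=(M1−M0)/(6·1)=-38/53, b=Δ0−h0·(2M0+M1)/6=91/53
seg 1: a=2, c=M1/2=-114/53, d=(M2−M1)/(6·1)=31/53, b=Δ1−h1·(2M1+M2)/6=-23/53
seg 2: a=0, c=M2/2=-21/53, d=(M3−M2)/(6·3)=56/159, b=Δ2−h2·(2M2+M3)/6=-158/53
seg 3: a=-3, c=M3/2=147/53, d=(M4−M3)/(6·1)=-49/53, b=Δ3−h3·(2M3+M4)/6=220/53
t_q=21/4 → seg 3, τ=1/4; S=-3+220/53·τ+147/53·τ²+-49/53·τ³=-6117/3392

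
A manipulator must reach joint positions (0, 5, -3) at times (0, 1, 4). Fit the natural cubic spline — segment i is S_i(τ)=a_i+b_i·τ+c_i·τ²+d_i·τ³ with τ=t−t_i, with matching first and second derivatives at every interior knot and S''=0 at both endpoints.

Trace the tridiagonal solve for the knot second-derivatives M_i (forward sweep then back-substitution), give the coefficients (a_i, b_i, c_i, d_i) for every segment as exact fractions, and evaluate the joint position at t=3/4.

Δ: Δ0=5, Δ1=-8/3
row 1: diag=8, rhs=-46; c'=3/8, d'=-23/4
back: M1=-23/4
M: M0=0, M1=-23/4, M2=0
seg 0: a=0, c=M0/2=0, d=(M1−M0)/(6·1)=-23/24, b=Δ0−h0·(2M0+M1)/6=143/24
seg 1: a=5, c=M1/2=-23/8, d=(M2−M1)/(6·3)=23/72, b=Δ1−h1·(2M1+M2)/6=37/12
t_q=3/4 → seg 0, τ=3/4; S=0+143/24·τ+0·τ²+-23/24·τ³=2081/512

  seg 0: a=0 b=143/24 c=0 d=-23/24
  seg 1: a=5 b=37/12 c=-23/8 d=23/72
S(3/4) = 2081/512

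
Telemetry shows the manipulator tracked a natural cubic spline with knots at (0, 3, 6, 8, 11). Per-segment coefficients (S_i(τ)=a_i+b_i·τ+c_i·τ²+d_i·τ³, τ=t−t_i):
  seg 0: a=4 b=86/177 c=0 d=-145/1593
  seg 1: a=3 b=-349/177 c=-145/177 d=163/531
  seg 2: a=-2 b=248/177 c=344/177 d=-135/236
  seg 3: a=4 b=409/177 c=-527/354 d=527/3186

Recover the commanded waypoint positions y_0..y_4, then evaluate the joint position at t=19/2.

y_0 = S_0(0) = a_0 = 4
y_1 = S_1(0) = a_1 = 3
y_2 = S_2(0) = a_2 = -2
y_3 = S_3(0) = a_3 = 4
y_4 = S_3(3) = 2
t_q=19/2 is in segment 3 (τ=3/2); S_3(τ)=4413/944

y_0=4 y_1=3 y_2=-2 y_3=4 y_4=2
S(19/2) = 4413/944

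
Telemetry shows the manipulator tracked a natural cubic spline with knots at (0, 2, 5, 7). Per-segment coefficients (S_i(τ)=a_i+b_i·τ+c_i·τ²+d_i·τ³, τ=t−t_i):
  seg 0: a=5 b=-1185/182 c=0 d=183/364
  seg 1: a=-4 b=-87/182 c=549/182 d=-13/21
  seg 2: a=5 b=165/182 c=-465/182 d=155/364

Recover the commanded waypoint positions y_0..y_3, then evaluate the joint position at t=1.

y_0 = S_0(0) = a_0 = 5
y_1 = S_1(0) = a_1 = -4
y_2 = S_2(0) = a_2 = 5
y_3 = S_2(2) = 0
t_q=1 is in segment 0 (τ=1); S_0(τ)=-367/364

y_0=5 y_1=-4 y_2=5 y_3=0
S(1) = -367/364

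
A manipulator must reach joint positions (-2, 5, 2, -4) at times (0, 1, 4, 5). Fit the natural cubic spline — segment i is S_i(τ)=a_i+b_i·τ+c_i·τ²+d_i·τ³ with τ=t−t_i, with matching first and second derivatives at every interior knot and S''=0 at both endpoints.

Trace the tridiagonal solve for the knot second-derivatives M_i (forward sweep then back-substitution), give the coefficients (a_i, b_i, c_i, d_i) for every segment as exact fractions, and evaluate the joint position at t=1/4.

  seg 0: a=-2 b=434/55 c=0 d=-49/55
  seg 1: a=5 b=287/55 c=-147/55 d=1/5
  seg 2: a=2 b=-298/55 c=-48/55 d=16/55
S(1/4) = -29/704

Δ: Δ0=7, Δ1=-1, Δ2=-6
row 1: diag=8, rhs=-48; c'=3/8, d'=-6
row 2: denom=8−3·3/8=55/8; d'=(-30−3·-6)/(55/8)=-96/55
back: M2=-96/55
back: M1=-6−3/8·-96/55=-294/55
M: M0=0, M1=-294/55, M2=-96/55, M3=0
seg 0: a=-2, c=M0/2=0, d=(M1−M0)/(6·1)=-49/55, b=Δ0−h0·(2M0+M1)/6=434/55
seg 1: a=5, c=M1/2=-147/55, d=(M2−M1)/(6·3)=1/5, b=Δ1−h1·(2M1+M2)/6=287/55
seg 2: a=2, c=M2/2=-48/55, d=(M3−M2)/(6·1)=16/55, b=Δ2−h2·(2M2+M3)/6=-298/55
t_q=1/4 → seg 0, τ=1/4; S=-2+434/55·τ+0·τ²+-49/55·τ³=-29/704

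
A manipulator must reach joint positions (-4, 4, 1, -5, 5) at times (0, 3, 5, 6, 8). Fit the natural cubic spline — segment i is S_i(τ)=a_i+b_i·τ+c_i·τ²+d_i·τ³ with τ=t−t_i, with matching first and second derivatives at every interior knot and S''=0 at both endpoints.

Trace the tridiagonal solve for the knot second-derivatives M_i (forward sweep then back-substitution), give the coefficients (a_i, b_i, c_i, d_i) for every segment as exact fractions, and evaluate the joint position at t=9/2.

  seg 0: a=-4 b=6473/1956 c=0 d=-419/5868
  seg 1: a=4 b=1351/978 c=-419/652 d=-1561/3912
  seg 2: a=1 b=-2923/489 c=-495/163 d=1474/489
  seg 3: a=-5 b=-1471/489 c=979/163 d=-979/978
S(9/2) = 34211/10432

Δ: Δ0=8/3, Δ1=-3/2, Δ2=-6, Δ3=5
row 1: diag=10, rhs=-25; c'=1/5, d'=-5/2
row 2: denom=6−2·1/5=28/5; d'=(-27−2·-5/2)/(28/5)=-55/14
row 3: denom=6−1·5/28=163/28; d'=(66−1·-55/14)/(163/28)=1958/163
back: M3=1958/163
back: M2=-55/14−5/28·1958/163=-990/163
back: M1=-5/2−1/5·-990/163=-419/326
M: M0=0, M1=-419/326, M2=-990/163, M3=1958/163, M4=0
seg 0: a=-4, c=M0/2=0, d=(M1−M0)/(6·3)=-419/5868, b=Δ0−h0·(2M0+M1)/6=6473/1956
seg 1: a=4, c=M1/2=-419/652, d=(M2−M1)/(6·2)=-1561/3912, b=Δ1−h1·(2M1+M2)/6=1351/978
seg 2: a=1, c=M2/2=-495/163, d=(M3−M2)/(6·1)=1474/489, b=Δ2−h2·(2M2+M3)/6=-2923/489
seg 3: a=-5, c=M3/2=979/163, d=(M4−M3)/(6·2)=-979/978, b=Δ3−h3·(2M3+M4)/6=-1471/489
t_q=9/2 → seg 1, τ=3/2; S=4+1351/978·τ+-419/652·τ²+-1561/3912·τ³=34211/10432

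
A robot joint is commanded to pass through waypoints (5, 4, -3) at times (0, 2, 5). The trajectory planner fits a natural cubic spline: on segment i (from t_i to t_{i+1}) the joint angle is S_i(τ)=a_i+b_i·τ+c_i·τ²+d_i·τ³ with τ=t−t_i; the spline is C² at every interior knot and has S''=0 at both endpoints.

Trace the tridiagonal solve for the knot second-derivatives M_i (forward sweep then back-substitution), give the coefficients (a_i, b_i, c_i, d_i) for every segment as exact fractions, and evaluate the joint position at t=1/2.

Δ: Δ0=-1/2, Δ1=-7/3
row 1: diag=10, rhs=-11; c'=3/10, d'=-11/10
back: M1=-11/10
M: M0=0, M1=-11/10, M2=0
seg 0: a=5, c=M0/2=0, d=(M1−M0)/(6·2)=-11/120, b=Δ0−h0·(2M0+M1)/6=-2/15
seg 1: a=4, c=M1/2=-11/20, d=(M2−M1)/(6·3)=11/180, b=Δ1−h1·(2M1+M2)/6=-37/30
t_q=1/2 → seg 0, τ=1/2; S=5+-2/15·τ+0·τ²+-11/120·τ³=315/64

  seg 0: a=5 b=-2/15 c=0 d=-11/120
  seg 1: a=4 b=-37/30 c=-11/20 d=11/180
S(1/2) = 315/64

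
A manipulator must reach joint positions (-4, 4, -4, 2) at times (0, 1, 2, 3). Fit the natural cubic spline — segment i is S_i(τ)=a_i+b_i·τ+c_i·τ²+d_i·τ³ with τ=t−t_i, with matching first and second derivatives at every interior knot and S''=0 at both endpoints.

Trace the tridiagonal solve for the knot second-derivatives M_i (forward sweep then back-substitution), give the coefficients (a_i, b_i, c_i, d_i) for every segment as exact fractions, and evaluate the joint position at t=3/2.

Δ: Δ0=8, Δ1=-8, Δ2=6
row 1: diag=4, rhs=-96; c'=1/4, d'=-24
row 2: denom=4−1·1/4=15/4; d'=(84−1·-24)/(15/4)=144/5
back: M2=144/5
back: M1=-24−1/4·144/5=-156/5
M: M0=0, M1=-156/5, M2=144/5, M3=0
seg 0: a=-4, c=M0/2=0, d=(M1−M0)/(6·1)=-26/5, b=Δ0−h0·(2M0+M1)/6=66/5
seg 1: a=4, c=M1/2=-78/5, d=(M2−M1)/(6·1)=10, b=Δ1−h1·(2M1+M2)/6=-12/5
seg 2: a=-4, c=M2/2=72/5, d=(M3−M2)/(6·1)=-24/5, b=Δ2−h2·(2M2+M3)/6=-18/5
t_q=3/2 → seg 1, τ=1/2; S=4+-12/5·τ+-78/5·τ²+10·τ³=3/20

  seg 0: a=-4 b=66/5 c=0 d=-26/5
  seg 1: a=4 b=-12/5 c=-78/5 d=10
  seg 2: a=-4 b=-18/5 c=72/5 d=-24/5
S(3/2) = 3/20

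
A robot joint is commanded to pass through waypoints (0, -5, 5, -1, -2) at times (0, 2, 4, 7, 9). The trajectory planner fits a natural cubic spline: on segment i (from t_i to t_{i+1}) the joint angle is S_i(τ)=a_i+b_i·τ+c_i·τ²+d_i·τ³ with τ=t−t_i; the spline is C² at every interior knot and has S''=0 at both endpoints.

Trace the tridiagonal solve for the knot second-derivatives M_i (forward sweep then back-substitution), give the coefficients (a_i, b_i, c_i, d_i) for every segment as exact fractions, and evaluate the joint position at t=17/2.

  seg 0: a=0 b=-3383/688 c=0 d=1663/2752
  seg 1: a=-5 b=803/344 c=4989/1376 d=-3155/2752
  seg 2: a=5 b=2119/688 c=-1119/344 d=1073/2064
  seg 3: a=-1 b=-413/172 c=981/688 d=-327/1376
S(17/2) = -24169/11008

Δ: Δ0=-5/2, Δ1=5, Δ2=-2, Δ3=-1/2
row 1: diag=8, rhs=45; c'=1/4, d'=45/8
row 2: denom=10−2·1/4=19/2; d'=(-42−2·45/8)/(19/2)=-213/38
row 3: denom=10−3·6/19=172/19; d'=(9−3·-213/38)/(172/19)=981/344
back: M3=981/344
back: M2=-213/38−6/19·981/344=-1119/172
back: M1=45/8−1/4·-1119/172=4989/688
M: M0=0, M1=4989/688, M2=-1119/172, M3=981/344, M4=0
seg 0: a=0, c=M0/2=0, d=(M1−M0)/(6·2)=1663/2752, b=Δ0−h0·(2M0+M1)/6=-3383/688
seg 1: a=-5, c=M1/2=4989/1376, d=(M2−M1)/(6·2)=-3155/2752, b=Δ1−h1·(2M1+M2)/6=803/344
seg 2: a=5, c=M2/2=-1119/344, d=(M3−M2)/(6·3)=1073/2064, b=Δ2−h2·(2M2+M3)/6=2119/688
seg 3: a=-1, c=M3/2=981/688, d=(M4−M3)/(6·2)=-327/1376, b=Δ3−h3·(2M3+M4)/6=-413/172
t_q=17/2 → seg 3, τ=3/2; S=-1+-413/172·τ+981/688·τ²+-327/1376·τ³=-24169/11008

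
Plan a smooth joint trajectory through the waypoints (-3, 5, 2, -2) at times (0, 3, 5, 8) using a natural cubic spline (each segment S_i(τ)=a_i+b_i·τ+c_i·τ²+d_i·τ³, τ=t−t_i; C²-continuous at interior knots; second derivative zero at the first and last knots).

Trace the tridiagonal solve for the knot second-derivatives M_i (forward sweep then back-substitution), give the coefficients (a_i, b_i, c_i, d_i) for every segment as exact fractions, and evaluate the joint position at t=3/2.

Δ: Δ0=8/3, Δ1=-3/2, Δ2=-4/3
row 1: diag=10, rhs=-25; c'=1/5, d'=-5/2
row 2: denom=10−2·1/5=48/5; d'=(1−2·-5/2)/(48/5)=5/8
back: M2=5/8
back: M1=-5/2−1/5·5/8=-21/8
M: M0=0, M1=-21/8, M2=5/8, M3=0
seg 0: a=-3, c=M0/2=0, d=(M1−M0)/(6·3)=-7/48, b=Δ0−h0·(2M0+M1)/6=191/48
seg 1: a=5, c=M1/2=-21/16, d=(M2−M1)/(6·2)=13/48, b=Δ1−h1·(2M1+M2)/6=1/24
seg 2: a=2, c=M2/2=5/16, d=(M3−M2)/(6·3)=-5/144, b=Δ2−h2·(2M2+M3)/6=-47/24
t_q=3/2 → seg 0, τ=3/2; S=-3+191/48·τ+0·τ²+-7/48·τ³=317/128

  seg 0: a=-3 b=191/48 c=0 d=-7/48
  seg 1: a=5 b=1/24 c=-21/16 d=13/48
  seg 2: a=2 b=-47/24 c=5/16 d=-5/144
S(3/2) = 317/128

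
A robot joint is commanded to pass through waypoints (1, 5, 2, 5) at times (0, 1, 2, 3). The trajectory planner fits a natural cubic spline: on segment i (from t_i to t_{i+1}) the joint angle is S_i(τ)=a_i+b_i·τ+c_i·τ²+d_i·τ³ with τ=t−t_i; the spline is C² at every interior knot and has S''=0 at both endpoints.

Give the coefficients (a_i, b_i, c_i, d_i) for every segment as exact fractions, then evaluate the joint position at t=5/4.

Δ: Δ0=4, Δ1=-3, Δ2=3
row 1: diag=4, rhs=-42; c'=1/4, d'=-21/2
row 2: denom=4−1·1/4=15/4; d'=(36−1·-21/2)/(15/4)=62/5
back: M2=62/5
back: M1=-21/2−1/4·62/5=-68/5
M: M0=0, M1=-68/5, M2=62/5, M3=0
seg 0: a=1, c=M0/2=0, d=(M1−M0)/(6·1)=-34/15, b=Δ0−h0·(2M0+M1)/6=94/15
seg 1: a=5, c=M1/2=-34/5, d=(M2−M1)/(6·1)=13/3, b=Δ1−h1·(2M1+M2)/6=-8/15
seg 2: a=2, c=M2/2=31/5, d=(M3−M2)/(6·1)=-31/15, b=Δ2−h2·(2M2+M3)/6=-17/15
t_q=5/4 → seg 1, τ=1/4; S=5+-8/15·τ+-34/5·τ²+13/3·τ³=1443/320

  seg 0: a=1 b=94/15 c=0 d=-34/15
  seg 1: a=5 b=-8/15 c=-34/5 d=13/3
  seg 2: a=2 b=-17/15 c=31/5 d=-31/15
S(5/4) = 1443/320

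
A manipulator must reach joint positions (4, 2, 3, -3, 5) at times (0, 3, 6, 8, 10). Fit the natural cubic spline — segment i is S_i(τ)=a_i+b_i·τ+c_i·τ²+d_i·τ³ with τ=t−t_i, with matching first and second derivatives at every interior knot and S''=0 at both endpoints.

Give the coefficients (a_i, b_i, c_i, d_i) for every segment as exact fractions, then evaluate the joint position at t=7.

Δ: Δ0=-2/3, Δ1=1/3, Δ2=-3, Δ3=4
row 1: diag=12, rhs=6; c'=1/4, d'=1/2
row 2: denom=10−3·1/4=37/4; d'=(-20−3·1/2)/(37/4)=-86/37
row 3: denom=8−2·8/37=280/37; d'=(42−2·-86/37)/(280/37)=863/140
back: M3=863/140
back: M2=-86/37−8/37·863/140=-128/35
back: M1=1/2−1/4·-128/35=99/70
M: M0=0, M1=99/70, M2=-128/35, M3=863/140, M4=0
seg 0: a=4, c=M0/2=0, d=(M1−M0)/(6·3)=11/140, b=Δ0−h0·(2M0+M1)/6=-577/420
seg 1: a=2, c=M1/2=99/140, d=(M2−M1)/(6·3)=-71/252, b=Δ1−h1·(2M1+M2)/6=157/210
seg 2: a=3, c=M2/2=-64/35, d=(M3−M2)/(6·2)=275/336, b=Δ2−h2·(2M2+M3)/6=-157/60
seg 3: a=-3, c=M3/2=863/280, d=(M4−M3)/(6·2)=-863/1680, b=Δ3−h3·(2M3+M4)/6=-23/210
t_q=7 → seg 2, τ=1; S=3+-157/60·τ+-64/35·τ²+275/336·τ³=-351/560

  seg 0: a=4 b=-577/420 c=0 d=11/140
  seg 1: a=2 b=157/210 c=99/140 d=-71/252
  seg 2: a=3 b=-157/60 c=-64/35 d=275/336
  seg 3: a=-3 b=-23/210 c=863/280 d=-863/1680
S(7) = -351/560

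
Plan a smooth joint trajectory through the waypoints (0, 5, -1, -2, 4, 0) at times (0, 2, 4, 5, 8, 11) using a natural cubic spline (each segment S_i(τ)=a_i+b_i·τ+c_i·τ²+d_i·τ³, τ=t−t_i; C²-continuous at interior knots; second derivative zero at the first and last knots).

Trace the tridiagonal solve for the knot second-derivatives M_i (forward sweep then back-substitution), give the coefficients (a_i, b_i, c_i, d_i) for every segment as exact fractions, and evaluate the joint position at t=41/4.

Δ: Δ0=5/2, Δ1=-3, Δ2=-1, Δ3=2, Δ4=-4/3
row 1: diag=8, rhs=-33; c'=1/4, d'=-33/8
row 2: denom=6−2·1/4=11/2; d'=(12−2·-33/8)/(11/2)=81/22
row 3: denom=8−1·2/11=86/11; d'=(18−1·81/22)/(86/11)=315/172
row 4: denom=12−3·33/86=933/86; d'=(-20−3·315/172)/(933/86)=-4385/1866
back: M4=-4385/1866
back: M3=315/172−33/86·-4385/1866=850/311
back: M2=81/22−2/11·850/311=1981/622
back: M1=-33/8−1/4·1981/622=-3061/622
M: M0=0, M1=-3061/622, M2=1981/622, M3=850/311, M4=-4385/1866, M5=0
seg 0: a=0, c=M0/2=0, d=(M1−M0)/(6·2)=-3061/7464, b=Δ0−h0·(2M0+M1)/6=3863/933
seg 1: a=5, c=M1/2=-3061/1244, d=(M2−M1)/(6·2)=2521/3732, b=Δ1−h1·(2M1+M2)/6=-1457/1866
seg 2: a=-1, c=M2/2=1981/1244, d=(M3−M2)/(6·1)=-281/3732, b=Δ2−h2·(2M2+M3)/6=-4697/1866
seg 3: a=-2, c=M3/2=425/311, d=(M4−M3)/(6·3)=-9485/33588, b=Δ3−h3·(2M3+M4)/6=1649/3732
seg 4: a=4, c=M4/2=-4385/3732, d=(M5−M4)/(6·3)=4385/33588, b=Δ4−h4·(2M4+M5)/6=1897/1866
t_q=41/4 → seg 4, τ=9/4; S=4+1897/1866·τ+-4385/3732·τ²+4385/33588·τ³=145391/79616

  seg 0: a=0 b=3863/933 c=0 d=-3061/7464
  seg 1: a=5 b=-1457/1866 c=-3061/1244 d=2521/3732
  seg 2: a=-1 b=-4697/1866 c=1981/1244 d=-281/3732
  seg 3: a=-2 b=1649/3732 c=425/311 d=-9485/33588
  seg 4: a=4 b=1897/1866 c=-4385/3732 d=4385/33588
S(41/4) = 145391/79616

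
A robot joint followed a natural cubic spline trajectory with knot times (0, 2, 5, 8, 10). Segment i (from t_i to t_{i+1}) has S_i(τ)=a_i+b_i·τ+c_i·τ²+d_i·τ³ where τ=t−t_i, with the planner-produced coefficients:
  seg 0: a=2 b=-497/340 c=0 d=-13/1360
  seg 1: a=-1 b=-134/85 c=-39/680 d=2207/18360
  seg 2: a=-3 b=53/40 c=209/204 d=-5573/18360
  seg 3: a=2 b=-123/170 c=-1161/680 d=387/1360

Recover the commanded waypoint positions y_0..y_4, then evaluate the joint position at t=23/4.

y_0 = S_0(0) = a_0 = 2
y_1 = S_1(0) = a_1 = -1
y_2 = S_2(0) = a_2 = -3
y_3 = S_3(0) = a_3 = 2
y_4 = S_3(2) = -4
t_q=23/4 is in segment 2 (τ=3/4); S_2(τ)=-13561/8704

y_0=2 y_1=-1 y_2=-3 y_3=2 y_4=-4
S(23/4) = -13561/8704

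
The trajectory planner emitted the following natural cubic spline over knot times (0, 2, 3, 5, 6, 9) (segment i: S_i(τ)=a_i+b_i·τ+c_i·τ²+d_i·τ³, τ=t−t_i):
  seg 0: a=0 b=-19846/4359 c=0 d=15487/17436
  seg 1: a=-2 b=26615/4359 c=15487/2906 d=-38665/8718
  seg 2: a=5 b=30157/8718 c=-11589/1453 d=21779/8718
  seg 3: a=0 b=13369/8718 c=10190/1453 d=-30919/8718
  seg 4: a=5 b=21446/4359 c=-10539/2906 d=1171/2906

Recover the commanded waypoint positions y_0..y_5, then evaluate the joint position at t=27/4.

y_0=0 y_1=-2 y_2=5 y_3=0 y_4=5 y_5=-2
S(27/4) = 1268405/185984

y_0 = S_0(0) = a_0 = 0
y_1 = S_1(0) = a_1 = -2
y_2 = S_2(0) = a_2 = 5
y_3 = S_3(0) = a_3 = 0
y_4 = S_4(0) = a_4 = 5
y_5 = S_4(3) = -2
t_q=27/4 is in segment 4 (τ=3/4); S_4(τ)=1268405/185984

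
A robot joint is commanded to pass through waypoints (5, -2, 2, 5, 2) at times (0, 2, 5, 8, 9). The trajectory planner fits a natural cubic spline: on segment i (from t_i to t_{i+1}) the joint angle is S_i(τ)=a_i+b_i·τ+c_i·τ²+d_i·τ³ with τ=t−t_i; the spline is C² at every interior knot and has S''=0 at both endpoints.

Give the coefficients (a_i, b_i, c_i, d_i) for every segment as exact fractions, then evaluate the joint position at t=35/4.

  seg 0: a=5 b=-1789/399 c=0 d=785/3192
  seg 1: a=-2 b=-1223/798 c=785/532 d=-2491/14364
  seg 2: a=2 b=4211/1596 c=-34/399 d=-2207/14364
  seg 3: a=5 b=-1613/798 c=-781/532 d=781/1596
S(35/4) = 97537/34048

Δ: Δ0=-7/2, Δ1=4/3, Δ2=1, Δ3=-3
row 1: diag=10, rhs=29; c'=3/10, d'=29/10
row 2: denom=12−3·3/10=111/10; d'=(-2−3·29/10)/(111/10)=-107/111
row 3: denom=8−3·10/37=266/37; d'=(-24−3·-107/111)/(266/37)=-781/266
back: M3=-781/266
back: M2=-107/111−10/37·-781/266=-68/399
back: M1=29/10−3/10·-68/399=785/266
M: M0=0, M1=785/266, M2=-68/399, M3=-781/266, M4=0
seg 0: a=5, c=M0/2=0, d=(M1−M0)/(6·2)=785/3192, b=Δ0−h0·(2M0+M1)/6=-1789/399
seg 1: a=-2, c=M1/2=785/532, d=(M2−M1)/(6·3)=-2491/14364, b=Δ1−h1·(2M1+M2)/6=-1223/798
seg 2: a=2, c=M2/2=-34/399, d=(M3−M2)/(6·3)=-2207/14364, b=Δ2−h2·(2M2+M3)/6=4211/1596
seg 3: a=5, c=M3/2=-781/532, d=(M4−M3)/(6·1)=781/1596, b=Δ3−h3·(2M3+M4)/6=-1613/798
t_q=35/4 → seg 3, τ=3/4; S=5+-1613/798·τ+-781/532·τ²+781/1596·τ³=97537/34048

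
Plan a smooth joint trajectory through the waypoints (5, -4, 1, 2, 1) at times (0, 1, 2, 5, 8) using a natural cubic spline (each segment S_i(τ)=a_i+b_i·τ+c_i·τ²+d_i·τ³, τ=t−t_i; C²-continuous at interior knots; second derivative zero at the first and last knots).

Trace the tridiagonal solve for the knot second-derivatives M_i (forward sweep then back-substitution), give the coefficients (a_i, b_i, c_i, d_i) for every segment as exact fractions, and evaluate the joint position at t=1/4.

  seg 0: a=5 b=-179/14 c=0 d=53/14
  seg 1: a=-4 b=-10/7 c=159/14 d=-69/14
  seg 2: a=1 b=13/2 c=-24/7 d=173/378
  seg 3: a=2 b=-12/7 c=29/42 d=-29/378
S(1/4) = 1669/896

Δ: Δ0=-9, Δ1=5, Δ2=1/3, Δ3=-1/3
row 1: diag=4, rhs=84; c'=1/4, d'=21
row 2: denom=8−1·1/4=31/4; d'=(-28−1·21)/(31/4)=-196/31
row 3: denom=12−3·12/31=336/31; d'=(-4−3·-196/31)/(336/31)=29/21
back: M3=29/21
back: M2=-196/31−12/31·29/21=-48/7
back: M1=21−1/4·-48/7=159/7
M: M0=0, M1=159/7, M2=-48/7, M3=29/21, M4=0
seg 0: a=5, c=M0/2=0, d=(M1−M0)/(6·1)=53/14, b=Δ0−h0·(2M0+M1)/6=-179/14
seg 1: a=-4, c=M1/2=159/14, d=(M2−M1)/(6·1)=-69/14, b=Δ1−h1·(2M1+M2)/6=-10/7
seg 2: a=1, c=M2/2=-24/7, d=(M3−M2)/(6·3)=173/378, b=Δ2−h2·(2M2+M3)/6=13/2
seg 3: a=2, c=M3/2=29/42, d=(M4−M3)/(6·3)=-29/378, b=Δ3−h3·(2M3+M4)/6=-12/7
t_q=1/4 → seg 0, τ=1/4; S=5+-179/14·τ+0·τ²+53/14·τ³=1669/896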